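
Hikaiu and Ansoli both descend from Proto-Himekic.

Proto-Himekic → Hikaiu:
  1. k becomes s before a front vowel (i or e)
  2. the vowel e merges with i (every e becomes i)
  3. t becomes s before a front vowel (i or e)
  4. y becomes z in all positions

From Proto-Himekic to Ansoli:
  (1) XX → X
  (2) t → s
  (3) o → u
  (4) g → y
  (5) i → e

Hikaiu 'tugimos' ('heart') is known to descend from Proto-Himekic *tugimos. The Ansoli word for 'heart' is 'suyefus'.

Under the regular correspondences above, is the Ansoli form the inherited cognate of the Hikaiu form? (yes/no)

Derive the expected Ansoli reflex of *tugimos:
Ansoli: *tugimos > sugimos > sugimus > suyimus > suyemus  (by unconditioned shift, vowel merger, unconditioned shift, vowel merger)
The regular Ansoli reflex would be 'suyemus', but the attested form is 'suyefus'. The correspondence is irregular, so they are not cognates (the Ansoli form has a different source).

no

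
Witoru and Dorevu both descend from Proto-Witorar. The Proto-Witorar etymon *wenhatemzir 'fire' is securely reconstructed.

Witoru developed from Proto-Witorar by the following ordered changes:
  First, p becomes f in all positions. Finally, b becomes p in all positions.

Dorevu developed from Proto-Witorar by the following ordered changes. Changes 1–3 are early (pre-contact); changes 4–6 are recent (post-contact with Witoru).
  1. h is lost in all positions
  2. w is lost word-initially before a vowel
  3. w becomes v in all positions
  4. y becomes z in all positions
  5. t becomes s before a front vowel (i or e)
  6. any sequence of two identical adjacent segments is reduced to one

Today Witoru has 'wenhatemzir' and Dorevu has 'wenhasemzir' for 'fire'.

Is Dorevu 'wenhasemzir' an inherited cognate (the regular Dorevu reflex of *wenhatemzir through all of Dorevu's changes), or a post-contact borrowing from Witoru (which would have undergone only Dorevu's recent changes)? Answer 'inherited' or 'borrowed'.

borrowed

If inherited, *wenhatemzir would pass through all of Dorevu's changes:
Dorevu: *wenhatemzir > wenatemzir > enatemzir > enasemzir  (by h-loss, glide loss, palatalisation)
If borrowed from Witoru 'wenhatemzir' after the early changes, it would undergo only the recent ones:
  rule 4 (unconditioned shift): no change (wenhatemzir)
  rule 5 (palatalisation): wenhatemzir → wenhasemzir
  rule 6 (degemination): no change (wenhasemzir)
  ⇒ as a loan: wenhasemzir
Dorevu 'wenhasemzir' matches the loan outcome 'wenhasemzir', not the inherited 'enasemzir' — it skipped the early Dorevu changes, so it was borrowed from Witoru.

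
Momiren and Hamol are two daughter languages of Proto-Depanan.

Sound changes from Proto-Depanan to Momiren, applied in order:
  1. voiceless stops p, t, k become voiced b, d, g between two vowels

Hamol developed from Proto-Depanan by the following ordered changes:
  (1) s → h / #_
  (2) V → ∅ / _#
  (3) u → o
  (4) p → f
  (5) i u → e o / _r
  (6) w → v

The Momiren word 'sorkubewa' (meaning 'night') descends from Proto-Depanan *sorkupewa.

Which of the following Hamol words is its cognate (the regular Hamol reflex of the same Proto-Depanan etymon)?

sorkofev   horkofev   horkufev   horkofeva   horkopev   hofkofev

horkofev

Hamol: start from *sorkupewa.
  rule 1 (debuccalisation): sorkupewa → horkupewa
  rule 2 (apocope): horkupewa → horkupew
  rule 3 (vowel merger): horkupew → horkopew
  rule 4 (unconditioned shift): horkopew → horkofew
  rule 5: no change — horkofew
  rule 6 (unconditioned shift): horkofew → horkofev
  ⇒ Hamol horkofev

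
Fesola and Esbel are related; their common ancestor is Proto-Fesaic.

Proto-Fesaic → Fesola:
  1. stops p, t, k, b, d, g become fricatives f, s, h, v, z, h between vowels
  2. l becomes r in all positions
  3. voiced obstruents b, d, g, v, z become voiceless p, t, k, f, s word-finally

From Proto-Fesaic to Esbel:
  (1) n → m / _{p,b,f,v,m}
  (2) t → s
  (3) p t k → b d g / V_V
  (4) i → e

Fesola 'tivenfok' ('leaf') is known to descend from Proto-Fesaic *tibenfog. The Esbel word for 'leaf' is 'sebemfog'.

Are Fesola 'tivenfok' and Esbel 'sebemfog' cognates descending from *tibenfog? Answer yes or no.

yes

Derive the expected Esbel reflex of *tibenfog:
Esbel: *tibenfog
  tibenfog → tibemfog   [nasal place assimilation]
  tibemfog → sibemfog   [unconditioned shift]
  sibemfog (rule 3 does not apply)
  sibemfog → sebemfog   [vowel merger]
  giving Esbel sebemfog.
Esbel 'sebemfog' matches the regular reflex exactly, so the pair is cognate.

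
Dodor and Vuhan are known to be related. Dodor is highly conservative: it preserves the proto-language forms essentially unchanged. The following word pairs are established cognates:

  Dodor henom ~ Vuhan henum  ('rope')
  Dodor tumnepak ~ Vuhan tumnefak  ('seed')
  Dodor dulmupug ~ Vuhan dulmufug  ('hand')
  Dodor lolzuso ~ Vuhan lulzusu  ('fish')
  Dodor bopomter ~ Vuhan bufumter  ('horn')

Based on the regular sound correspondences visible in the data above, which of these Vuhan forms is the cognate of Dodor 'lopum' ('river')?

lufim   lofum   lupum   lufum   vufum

bopomter ~ bufumter — Dodor o corresponds to Vuhan u after a consonant, before a labial obstruent.
dulmupug ~ dulmufug — Dodor p corresponds to Vuhan f between vowels (before a back vowel).
Applying these to Dodor 'lopum':
  lopum → lupum   (o→u after a consonant, before a labial obstruent)
  lupum → lufum   (p→f between vowels (before a back vowel))
So the Vuhan cognate is 'lufum'.

lufum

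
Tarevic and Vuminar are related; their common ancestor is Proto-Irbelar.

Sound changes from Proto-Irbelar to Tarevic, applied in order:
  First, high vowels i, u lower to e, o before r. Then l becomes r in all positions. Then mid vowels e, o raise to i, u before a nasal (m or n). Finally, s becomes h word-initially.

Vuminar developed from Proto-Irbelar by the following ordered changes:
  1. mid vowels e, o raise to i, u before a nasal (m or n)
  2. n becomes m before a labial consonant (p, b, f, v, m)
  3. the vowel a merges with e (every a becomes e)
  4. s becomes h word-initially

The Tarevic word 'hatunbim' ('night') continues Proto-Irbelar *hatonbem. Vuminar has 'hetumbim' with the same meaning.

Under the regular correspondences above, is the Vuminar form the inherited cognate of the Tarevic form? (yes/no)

yes

Derive the expected Vuminar reflex of *hatonbem:
Vuminar: *hatonbem > hatunbim > hatumbim > hetumbim  (by pre-nasal raising, nasal place assimilation, vowel merger)
Vuminar 'hetumbim' matches the regular reflex exactly, so the pair is cognate.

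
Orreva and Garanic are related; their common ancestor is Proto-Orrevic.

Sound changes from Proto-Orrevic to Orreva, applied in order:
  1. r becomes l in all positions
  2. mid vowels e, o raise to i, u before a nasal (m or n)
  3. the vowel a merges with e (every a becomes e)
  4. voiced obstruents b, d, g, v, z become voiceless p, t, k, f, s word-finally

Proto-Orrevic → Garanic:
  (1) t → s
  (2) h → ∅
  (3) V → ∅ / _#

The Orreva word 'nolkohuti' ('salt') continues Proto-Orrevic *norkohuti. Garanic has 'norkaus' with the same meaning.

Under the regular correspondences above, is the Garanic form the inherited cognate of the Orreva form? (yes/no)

no

Derive the expected Garanic reflex of *norkohuti:
Garanic: *norkohuti > norkohusi > norkousi > norkous  (by unconditioned shift, h-loss, apocope)
The regular Garanic reflex would be 'norkous', but the attested form is 'norkaus'. The correspondence is irregular, so they are not cognates (the Garanic form has a different source).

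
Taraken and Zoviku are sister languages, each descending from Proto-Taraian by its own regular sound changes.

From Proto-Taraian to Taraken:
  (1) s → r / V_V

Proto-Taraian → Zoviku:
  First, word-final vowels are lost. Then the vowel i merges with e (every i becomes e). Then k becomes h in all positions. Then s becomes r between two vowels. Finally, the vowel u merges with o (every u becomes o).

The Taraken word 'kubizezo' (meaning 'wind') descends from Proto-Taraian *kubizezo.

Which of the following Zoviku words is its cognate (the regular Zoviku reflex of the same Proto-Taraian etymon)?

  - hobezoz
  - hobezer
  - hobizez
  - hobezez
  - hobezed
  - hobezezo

hobezez

Zoviku: *kubizezo > kubizez > kubezez > hubezez > hobezez  (by apocope, vowel merger, unconditioned shift, vowel merger)
The other candidates each miss or misapply at least one Zoviku change.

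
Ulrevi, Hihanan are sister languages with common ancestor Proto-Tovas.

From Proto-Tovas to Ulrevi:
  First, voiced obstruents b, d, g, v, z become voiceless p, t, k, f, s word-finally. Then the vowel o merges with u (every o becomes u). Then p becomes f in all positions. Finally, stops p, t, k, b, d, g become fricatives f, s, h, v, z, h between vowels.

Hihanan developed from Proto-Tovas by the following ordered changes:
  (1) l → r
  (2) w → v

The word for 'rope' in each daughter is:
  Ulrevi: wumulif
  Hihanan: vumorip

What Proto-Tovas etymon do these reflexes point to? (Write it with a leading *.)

*wumolip

Position 7: Ulrevi has f, Hihanan has p. Hihanan preserves p here (none of its changes turn any other segment into p), so the proto-segment is *p.
Position 1: Ulrevi has w, Hihanan has v. Ulrevi preserves w here (none of its changes turn any other segment into w), so the proto-segment is *w.
This points to *wumolip. Verify forward in each daughter:
Ulrevi: *wumolip > wumulip > wumulif  (by vowel merger, unconditioned shift)
Hihanan: start from *wumolip.
  rule 1 (unconditioned shift): wumolip → wumorip
  rule 2 (unconditioned shift): wumorip → vumorip
  ⇒ Hihanan vumorip
*wumolip is the unique common source.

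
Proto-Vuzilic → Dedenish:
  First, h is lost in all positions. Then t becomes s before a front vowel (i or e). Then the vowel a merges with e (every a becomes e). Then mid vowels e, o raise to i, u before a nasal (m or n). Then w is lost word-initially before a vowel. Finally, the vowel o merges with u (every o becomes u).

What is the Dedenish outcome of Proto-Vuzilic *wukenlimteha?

ukinlimsee

Dedenish: start from *wukenlimteha.
  rule 1 (h-loss): wukenlimteha → wukenlimtea
  rule 2 (palatalisation): wukenlimtea → wukenlimsea
  rule 3 (vowel merger): wukenlimsea → wukenlimsee
  rule 4 (pre-nasal raising): wukenlimsee → wukinlimsee
  rule 5 (glide loss): wukinlimsee → ukinlimsee
  rule 6: no change — ukinlimsee
  ⇒ Dedenish ukinlimsee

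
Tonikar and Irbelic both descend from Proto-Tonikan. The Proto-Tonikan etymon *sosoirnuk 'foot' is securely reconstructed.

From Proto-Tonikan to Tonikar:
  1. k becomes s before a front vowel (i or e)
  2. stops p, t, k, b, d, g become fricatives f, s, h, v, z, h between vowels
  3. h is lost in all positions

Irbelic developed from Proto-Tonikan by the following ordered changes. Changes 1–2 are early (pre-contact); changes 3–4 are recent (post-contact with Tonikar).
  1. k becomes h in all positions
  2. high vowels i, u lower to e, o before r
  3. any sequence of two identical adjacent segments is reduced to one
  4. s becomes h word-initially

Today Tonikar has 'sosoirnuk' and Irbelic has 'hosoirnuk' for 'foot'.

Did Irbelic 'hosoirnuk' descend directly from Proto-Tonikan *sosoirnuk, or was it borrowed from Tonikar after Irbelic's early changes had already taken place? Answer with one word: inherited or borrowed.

If inherited, *sosoirnuk would pass through all of Irbelic's changes:
Irbelic: *sosoirnuk > sosoirnuh > sosoernuh > hosoernuh  (by unconditioned shift, pre-rhotic lowering, debuccalisation)
If borrowed from Tonikar 'sosoirnuk' after the early changes, it would undergo only the recent ones:
  rule 3 (degemination): no change (sosoirnuk)
  rule 4 (debuccalisation): sosoirnuk → hosoirnuk
  ⇒ as a loan: hosoirnuk
Irbelic 'hosoirnuk' matches the loan outcome 'hosoirnuk', not the inherited 'hosoernuh' — it skipped the early Irbelic changes, so it was borrowed from Tonikar.

borrowed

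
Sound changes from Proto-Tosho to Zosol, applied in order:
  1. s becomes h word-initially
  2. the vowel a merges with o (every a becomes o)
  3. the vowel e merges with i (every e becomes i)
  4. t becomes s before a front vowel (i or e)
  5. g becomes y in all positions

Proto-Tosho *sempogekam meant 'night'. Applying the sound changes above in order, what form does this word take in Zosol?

himpoyikom

Zosol: *sempogekam > hempogekam > hempogekom > himpogikom > himpoyikom  (by debuccalisation, vowel merger, vowel merger, unconditioned shift)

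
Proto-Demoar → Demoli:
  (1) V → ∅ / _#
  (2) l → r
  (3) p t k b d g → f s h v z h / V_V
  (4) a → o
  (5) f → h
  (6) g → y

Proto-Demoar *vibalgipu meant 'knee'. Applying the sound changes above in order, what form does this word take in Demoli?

Demoli: *vibalgipu > vibalgip > vibargip > vivargip > vivorgip > vivoryip  (by apocope, unconditioned shift, intervocalic lenition, vowel merger, unconditioned shift)

vivoryip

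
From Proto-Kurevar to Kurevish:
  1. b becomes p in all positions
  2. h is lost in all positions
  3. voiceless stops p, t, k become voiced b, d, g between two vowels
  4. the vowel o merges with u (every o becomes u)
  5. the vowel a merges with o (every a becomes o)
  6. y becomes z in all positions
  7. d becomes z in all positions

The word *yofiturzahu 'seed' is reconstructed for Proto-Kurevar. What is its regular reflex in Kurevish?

zufizurzou

Kurevish: start from *yofiturzahu.
  rule 1: no change — yofiturzahu
  rule 2 (h-loss): yofiturzahu → yofiturzau
  rule 3 (intervocalic voicing): yofiturzau → yofidurzau
  rule 4 (vowel merger): yofidurzau → yufidurzau
  rule 5 (vowel merger): yufidurzau → yufidurzou
  rule 6 (unconditioned shift): yufidurzou → zufidurzou
  rule 7 (unconditioned shift): zufidurzou → zufizurzou
  ⇒ Kurevish zufizurzou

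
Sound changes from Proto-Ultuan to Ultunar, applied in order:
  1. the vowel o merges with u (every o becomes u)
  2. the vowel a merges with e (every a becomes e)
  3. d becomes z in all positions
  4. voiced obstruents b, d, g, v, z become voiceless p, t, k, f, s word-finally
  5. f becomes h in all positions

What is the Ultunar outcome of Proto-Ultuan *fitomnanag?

Ultunar: *fitomnanag > fitumnanag > fitumneneg > fitumnenek > hitumnenek  (by vowel merger, vowel merger, final devoicing, unconditioned shift)

hitumnenek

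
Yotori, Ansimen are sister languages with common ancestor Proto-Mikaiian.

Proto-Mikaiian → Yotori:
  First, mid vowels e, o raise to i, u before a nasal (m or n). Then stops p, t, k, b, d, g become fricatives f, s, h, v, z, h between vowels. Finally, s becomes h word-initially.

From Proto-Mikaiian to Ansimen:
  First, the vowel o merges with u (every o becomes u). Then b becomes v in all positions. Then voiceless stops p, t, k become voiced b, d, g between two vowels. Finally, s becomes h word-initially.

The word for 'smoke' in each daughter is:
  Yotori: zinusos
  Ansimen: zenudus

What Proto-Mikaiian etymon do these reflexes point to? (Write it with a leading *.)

Position 6: Yotori has o, Ansimen has u. Yotori preserves o here (none of its changes turn any other segment into o), so the proto-segment is *o.
Position 5: Yotori has s, Ansimen has d. Taking the neighbouring segments as reconstructed: Yotori s could go back to *t or *s; Ansimen d could go back to *t or *d — the one source consistent with every daughter is *t.
Position 2: Yotori has i, Ansimen has e. Ansimen preserves e here (none of its changes turn any other segment into e), so the proto-segment is *e.
Verify the candidate proto-form against each daughter:
Yotori: *zenutos > zinutos > zinusos  (by pre-nasal raising, intervocalic lenition)
Ansimen: *zenutos > zenutus > zenudus  (by vowel merger, intervocalic voicing)
No other proto-form is consistent with every reflex, so the reconstruction is *zenutos.

*zenutos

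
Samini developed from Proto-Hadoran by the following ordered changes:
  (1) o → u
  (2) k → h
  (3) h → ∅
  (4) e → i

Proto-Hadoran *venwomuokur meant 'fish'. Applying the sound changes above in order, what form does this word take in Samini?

Samini: *venwomuokur
  venwomuokur → venwumuukur   [vowel merger]
  venwumuukur → venwumuuhur   [unconditioned shift]
  venwumuuhur → venwumuuur   [h-loss]
  venwumuuur → vinwumuuur   [vowel merger]
  giving Samini vinwumuuur.

vinwumuuur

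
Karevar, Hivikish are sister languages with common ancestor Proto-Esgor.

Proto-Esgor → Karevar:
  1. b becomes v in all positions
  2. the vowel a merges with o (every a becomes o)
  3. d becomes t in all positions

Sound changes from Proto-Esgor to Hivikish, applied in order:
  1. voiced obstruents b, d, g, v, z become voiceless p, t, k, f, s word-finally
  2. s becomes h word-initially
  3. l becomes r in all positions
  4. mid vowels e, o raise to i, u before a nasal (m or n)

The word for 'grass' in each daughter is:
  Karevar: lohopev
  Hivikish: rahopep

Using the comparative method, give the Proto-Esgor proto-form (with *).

*lahopeb

Position 1: Karevar has l, Hivikish has r. Karevar preserves l here (none of its changes turn any other segment into l), so the proto-segment is *l.
Position 7: Karevar has v, Hivikish has p. Taking the neighbouring segments as reconstructed: Karevar v could go back to *b or *v; Hivikish p could go back to *p or *b — the one source consistent with every daughter is *b.
Continuing position by position gives *lahopeb; check it forward:
Karevar: *lahopeb
  lahopeb → lahopev   [unconditioned shift]
  lahopev → lohopev   [vowel merger]
  lohopev (rule 3 does not apply)
  giving Karevar lohopev.
Hivikish: start from *lahopeb.
  rule 1 (final devoicing): lahopeb → lahopep
  rule 2: no change — lahopep
  rule 3 (unconditioned shift): lahopep → rahopep
  rule 4: no change — rahopep
  ⇒ Hivikish rahopep
Only *lahopeb yields all of Karevar lohopev, Hivikish rahopep.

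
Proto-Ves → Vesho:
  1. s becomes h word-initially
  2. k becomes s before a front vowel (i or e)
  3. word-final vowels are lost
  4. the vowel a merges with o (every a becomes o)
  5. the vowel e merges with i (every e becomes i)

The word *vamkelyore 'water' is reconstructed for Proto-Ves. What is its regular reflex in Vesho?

vomsilyor

Vesho: *vamkelyore
  vamkelyore (rule 1 does not apply)
  vamkelyore → vamselyore   [palatalisation]
  vamselyore → vamselyor   [apocope]
  vamselyor → vomselyor   [vowel merger]
  vomselyor → vomsilyor   [vowel merger]
  giving Vesho vomsilyor.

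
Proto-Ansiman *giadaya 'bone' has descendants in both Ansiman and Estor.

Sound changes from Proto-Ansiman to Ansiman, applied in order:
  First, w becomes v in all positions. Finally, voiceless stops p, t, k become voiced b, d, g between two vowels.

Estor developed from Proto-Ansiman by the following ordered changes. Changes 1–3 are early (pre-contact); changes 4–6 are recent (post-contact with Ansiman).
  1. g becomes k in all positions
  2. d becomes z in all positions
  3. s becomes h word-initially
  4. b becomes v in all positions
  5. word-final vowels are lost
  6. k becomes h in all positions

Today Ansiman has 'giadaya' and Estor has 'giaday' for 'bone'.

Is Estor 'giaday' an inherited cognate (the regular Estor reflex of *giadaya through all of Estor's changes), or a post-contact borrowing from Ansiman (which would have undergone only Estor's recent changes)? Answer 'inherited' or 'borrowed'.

If inherited, *giadaya would pass through all of Estor's changes:
Estor: *giadaya
  giadaya → kiadaya   [unconditioned shift]
  kiadaya → kiazaya   [unconditioned shift]
  kiazaya (rule 3 does not apply)
  kiazaya (rule 4 does not apply)
  kiazaya → kiazay   [apocope]
  kiazay → hiazay   [unconditioned shift]
  giving Estor hiazay.
If borrowed from Ansiman 'giadaya' after the early changes, it would undergo only the recent ones:
  rule 4 (unconditioned shift): no change (giadaya)
  rule 5 (apocope): giadaya → giaday
  rule 6 (unconditioned shift): no change (giaday)
  ⇒ as a loan: giaday
Estor 'giaday' matches the loan outcome 'giaday', not the inherited 'hiazay' — it skipped the early Estor changes, so it was borrowed from Ansiman.

borrowed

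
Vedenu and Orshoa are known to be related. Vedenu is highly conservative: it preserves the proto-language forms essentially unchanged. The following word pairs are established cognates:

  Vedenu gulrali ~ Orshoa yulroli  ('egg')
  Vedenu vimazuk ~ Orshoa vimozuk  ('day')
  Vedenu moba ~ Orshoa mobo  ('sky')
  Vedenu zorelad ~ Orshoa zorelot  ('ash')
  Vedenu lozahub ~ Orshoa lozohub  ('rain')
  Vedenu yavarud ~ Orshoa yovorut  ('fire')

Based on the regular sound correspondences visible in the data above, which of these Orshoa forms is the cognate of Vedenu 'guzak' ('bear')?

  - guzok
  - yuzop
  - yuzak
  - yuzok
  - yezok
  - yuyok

yuzok

gulrali ~ yulroli — Vedenu g corresponds to Orshoa y word-initially before a back vowel.
gulrali ~ yulroli, vimazuk ~ vimozuk — Vedenu a corresponds to Orshoa o after a consonant, before a consonant other than r, m, n, p, b, f, v.
Applying these to Vedenu 'guzak':
  guzak → yuzak   (g→y word-initially before a back vowel)
  yuzak → yuzok   (a→o after a consonant, before a consonant other than r, m, n, p, b, f, v)
So the Orshoa cognate is 'yuzok'.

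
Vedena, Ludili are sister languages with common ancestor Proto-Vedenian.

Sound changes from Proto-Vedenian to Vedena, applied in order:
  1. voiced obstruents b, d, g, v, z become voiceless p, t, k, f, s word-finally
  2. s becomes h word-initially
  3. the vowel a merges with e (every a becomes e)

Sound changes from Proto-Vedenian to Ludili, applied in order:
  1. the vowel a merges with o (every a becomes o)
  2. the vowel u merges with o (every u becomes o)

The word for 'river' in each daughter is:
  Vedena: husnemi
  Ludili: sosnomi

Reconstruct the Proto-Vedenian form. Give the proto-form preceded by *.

Position 2: Vedena has u, Ludili has o. Vedena preserves u here (none of its changes turn any other segment into u), so the proto-segment is *u.
Position 5: Vedena has e, Ludili has o. Taking the neighbouring segments as reconstructed: Vedena e could go back to *a or *e; Ludili o could go back to *a or *o or *u — the one source consistent with every daughter is *a.
Position 1: Vedena has h, Ludili has s. Ludili preserves s here (none of its changes turn any other segment into s), so the proto-segment is *s.
Continuing position by position gives *susnami; check it forward:
Vedena: *susnami > husnami > husnemi  (by debuccalisation, vowel merger)
Ludili: *susnami
  susnami → susnomi   [vowel merger]
  susnomi → sosnomi   [vowel merger]
  giving Ludili sosnomi.
No other proto-form is consistent with every reflex, so the reconstruction is *susnami.

*susnami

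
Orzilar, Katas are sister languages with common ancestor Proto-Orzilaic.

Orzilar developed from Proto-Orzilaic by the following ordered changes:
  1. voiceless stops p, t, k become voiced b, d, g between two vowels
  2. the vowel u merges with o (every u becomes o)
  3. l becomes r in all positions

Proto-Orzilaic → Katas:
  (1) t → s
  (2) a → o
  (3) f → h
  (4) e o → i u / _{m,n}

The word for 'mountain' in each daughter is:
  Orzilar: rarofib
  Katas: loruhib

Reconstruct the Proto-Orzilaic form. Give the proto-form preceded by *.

*larufib

Position 5: Orzilar has f, Katas has h. Orzilar preserves f here (none of its changes turn any other segment into f), so the proto-segment is *f.
Position 2: Orzilar has a, Katas has o. Orzilar preserves a here (none of its changes turn any other segment into a), so the proto-segment is *a.
This points to *larufib. Verify forward in each daughter:
Orzilar: *larufib > larofib > rarofib  (by vowel merger, unconditioned shift)
Katas: start from *larufib.
  rule 1: no change — larufib
  rule 2 (vowel merger): larufib → lorufib
  rule 3 (unconditioned shift): lorufib → loruhib
  rule 4: no change — loruhib
  ⇒ Katas loruhib
*larufib is the unique common source.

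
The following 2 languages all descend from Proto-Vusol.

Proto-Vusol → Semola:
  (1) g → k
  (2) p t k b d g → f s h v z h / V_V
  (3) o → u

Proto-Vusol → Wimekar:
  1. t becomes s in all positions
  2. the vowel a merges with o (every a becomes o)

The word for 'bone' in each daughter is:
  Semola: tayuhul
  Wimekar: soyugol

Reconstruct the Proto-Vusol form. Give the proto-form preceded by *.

Position 5: Semola has h, Wimekar has g. Wimekar preserves g here (none of its changes turn any other segment into g), so the proto-segment is *g.
Position 2: Semola has a, Wimekar has o. Semola preserves a here (none of its changes turn any other segment into a), so the proto-segment is *a.
Continuing position by position gives *tayugol; check it forward:
Semola: *tayugol
  tayugol → tayukol   [unconditioned shift]
  tayukol → tayuhol   [intervocalic lenition]
  tayuhol → tayuhul   [vowel merger]
  giving Semola tayuhul.
Wimekar: *tayugol
  tayugol → sayugol   [unconditioned shift]
  sayugol → soyugol   [vowel merger]
  giving Wimekar soyugol.
No other proto-form is consistent with every reflex, so the reconstruction is *tayugol.

*tayugol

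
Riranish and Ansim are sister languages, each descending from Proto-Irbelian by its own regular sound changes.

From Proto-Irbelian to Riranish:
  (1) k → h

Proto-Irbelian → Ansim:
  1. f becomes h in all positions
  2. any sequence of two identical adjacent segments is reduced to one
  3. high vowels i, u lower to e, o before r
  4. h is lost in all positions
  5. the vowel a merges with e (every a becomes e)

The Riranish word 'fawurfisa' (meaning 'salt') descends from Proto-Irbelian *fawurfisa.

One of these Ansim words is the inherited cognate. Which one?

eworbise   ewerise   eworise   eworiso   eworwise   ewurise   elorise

Ansim: *fawurfisa > hawurhisa > haworhisa > aworisa > eworise  (by unconditioned shift, pre-rhotic lowering, h-loss, vowel merger)

eworise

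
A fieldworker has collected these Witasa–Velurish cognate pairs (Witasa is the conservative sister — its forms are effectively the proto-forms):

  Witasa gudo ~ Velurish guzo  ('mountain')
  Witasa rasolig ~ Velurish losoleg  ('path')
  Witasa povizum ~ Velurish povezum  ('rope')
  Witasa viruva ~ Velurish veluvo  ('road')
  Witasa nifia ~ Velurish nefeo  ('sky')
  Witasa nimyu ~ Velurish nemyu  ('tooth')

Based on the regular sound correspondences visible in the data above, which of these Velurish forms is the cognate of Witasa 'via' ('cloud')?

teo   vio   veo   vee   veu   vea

veo

nifia ~ nefeo — Witasa i corresponds to Velurish e after a consonant, before a back vowel.
nifia ~ nefeo — Witasa a corresponds to Velurish o word-finally.
Applying these to Witasa 'via':
  via → vea   (i→e after a consonant, before a back vowel)
  vea → veo   (a→o word-finally)
So the Velurish cognate is 'veo'.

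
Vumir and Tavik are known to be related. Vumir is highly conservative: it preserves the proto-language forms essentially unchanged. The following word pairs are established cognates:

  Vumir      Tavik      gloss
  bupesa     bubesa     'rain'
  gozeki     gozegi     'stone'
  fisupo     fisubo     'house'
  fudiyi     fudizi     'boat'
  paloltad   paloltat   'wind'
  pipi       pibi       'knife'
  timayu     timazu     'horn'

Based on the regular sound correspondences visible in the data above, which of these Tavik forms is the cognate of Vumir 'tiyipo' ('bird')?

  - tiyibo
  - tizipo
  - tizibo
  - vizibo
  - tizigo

tizibo

fudiyi ~ fudizi — Vumir y corresponds to Tavik z between vowels (before a front vowel).
fisupo ~ fisubo — Vumir p corresponds to Tavik b between vowels (before a back vowel).
Applying these to Vumir 'tiyipo':
  tiyipo → tizipo   (y→z between vowels (before a front vowel))
  tizipo → tizibo   (p→b between vowels (before a back vowel))
So the Tavik cognate is 'tizibo'.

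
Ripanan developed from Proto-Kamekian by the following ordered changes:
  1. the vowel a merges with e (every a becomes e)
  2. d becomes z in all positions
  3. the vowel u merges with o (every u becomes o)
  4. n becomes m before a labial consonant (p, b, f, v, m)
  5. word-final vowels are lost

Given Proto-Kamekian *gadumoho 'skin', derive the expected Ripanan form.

gezomoh

Ripanan: *gadumoho
  gadumoho → gedumoho   [vowel merger]
  gedumoho → gezumoho   [unconditioned shift]
  gezumoho → gezomoho   [vowel merger]
  gezomoho (rule 4 does not apply)
  gezomoho → gezomoh   [apocope]
  giving Ripanan gezomoh.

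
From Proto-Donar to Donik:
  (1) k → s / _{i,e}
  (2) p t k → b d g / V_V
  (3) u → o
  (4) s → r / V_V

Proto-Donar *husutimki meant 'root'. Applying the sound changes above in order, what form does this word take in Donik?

horodimsi

Donik: start from *husutimki.
  rule 1 (palatalisation): husutimki → husutimsi
  rule 2 (intervocalic voicing): husutimsi → husudimsi
  rule 3 (vowel merger): husudimsi → hosodimsi
  rule 4 (rhotacism): hosodimsi → horodimsi
  ⇒ Donik horodimsi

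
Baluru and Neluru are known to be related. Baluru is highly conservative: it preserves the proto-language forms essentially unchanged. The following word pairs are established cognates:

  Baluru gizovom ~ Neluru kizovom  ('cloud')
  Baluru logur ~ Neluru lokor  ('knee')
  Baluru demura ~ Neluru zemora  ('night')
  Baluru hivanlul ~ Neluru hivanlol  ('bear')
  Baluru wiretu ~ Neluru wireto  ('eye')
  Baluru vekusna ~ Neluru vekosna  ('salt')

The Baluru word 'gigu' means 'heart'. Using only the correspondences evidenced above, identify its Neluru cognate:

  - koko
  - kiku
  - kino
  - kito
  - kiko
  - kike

gizovom ~ kizovom — Baluru g corresponds to Neluru k word-initially before a front vowel.
logur ~ lokor — Baluru g corresponds to Neluru k between vowels (before a back vowel).
wiretu ~ wireto — Baluru u corresponds to Neluru o word-finally.
Applying these to Baluru 'gigu':
  gigu → kigu   (g→k word-initially before a front vowel)
  kigu → kiku   (g→k between vowels (before a back vowel))
  kiku → kiko   (u→o word-finally)
So the Neluru cognate is 'kiko'.

kiko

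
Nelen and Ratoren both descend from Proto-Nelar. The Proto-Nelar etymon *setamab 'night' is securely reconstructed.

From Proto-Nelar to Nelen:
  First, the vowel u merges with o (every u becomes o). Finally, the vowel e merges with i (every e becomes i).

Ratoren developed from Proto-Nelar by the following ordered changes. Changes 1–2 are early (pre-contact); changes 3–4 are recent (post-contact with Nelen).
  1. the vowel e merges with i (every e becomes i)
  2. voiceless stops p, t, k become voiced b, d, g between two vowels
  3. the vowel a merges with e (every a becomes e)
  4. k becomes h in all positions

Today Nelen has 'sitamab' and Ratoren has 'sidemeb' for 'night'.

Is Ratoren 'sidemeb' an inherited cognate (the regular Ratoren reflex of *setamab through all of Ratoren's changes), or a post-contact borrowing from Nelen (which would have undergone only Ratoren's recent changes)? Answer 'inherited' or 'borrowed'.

inherited

If inherited, *setamab would pass through all of Ratoren's changes:
Ratoren: *setamab > sitamab > sidamab > sidemeb  (by vowel merger, intervocalic voicing, vowel merger)
If borrowed from Nelen 'sitamab' after the early changes, it would undergo only the recent ones:
  rule 3 (vowel merger): sitamab → sitemeb
  rule 4 (unconditioned shift): no change (sitemeb)
  ⇒ as a loan: sitemeb
Ratoren 'sidemeb' matches the inherited outcome exactly, so it is an inherited cognate, not a loan.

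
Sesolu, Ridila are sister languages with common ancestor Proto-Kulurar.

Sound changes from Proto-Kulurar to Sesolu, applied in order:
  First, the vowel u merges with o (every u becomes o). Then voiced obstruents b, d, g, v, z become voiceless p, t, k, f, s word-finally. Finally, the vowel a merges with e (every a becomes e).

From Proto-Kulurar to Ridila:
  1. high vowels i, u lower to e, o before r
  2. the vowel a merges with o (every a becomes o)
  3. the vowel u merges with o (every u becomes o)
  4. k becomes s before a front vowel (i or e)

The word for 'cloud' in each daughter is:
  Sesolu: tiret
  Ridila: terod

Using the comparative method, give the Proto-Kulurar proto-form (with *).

*tirad

Position 4: Sesolu has e, Ridila has o. Taking the neighbouring segments as reconstructed: Sesolu e could go back to *a or *e; Ridila o could go back to *a or *o or *u — the one source consistent with every daughter is *a.
Position 5: Sesolu has t, Ridila has d. Ridila preserves d here (none of its changes turn any other segment into d), so the proto-segment is *d.
Continuing position by position gives *tirad; check it forward:
Sesolu: *tirad
  tirad (rule 1 does not apply)
  tirad → tirat   [final devoicing]
  tirat → tiret   [vowel merger]
  giving Sesolu tiret.
Ridila: *tirad > terad > terod  (by pre-rhotic lowering, vowel merger)
*tirad is the unique common source.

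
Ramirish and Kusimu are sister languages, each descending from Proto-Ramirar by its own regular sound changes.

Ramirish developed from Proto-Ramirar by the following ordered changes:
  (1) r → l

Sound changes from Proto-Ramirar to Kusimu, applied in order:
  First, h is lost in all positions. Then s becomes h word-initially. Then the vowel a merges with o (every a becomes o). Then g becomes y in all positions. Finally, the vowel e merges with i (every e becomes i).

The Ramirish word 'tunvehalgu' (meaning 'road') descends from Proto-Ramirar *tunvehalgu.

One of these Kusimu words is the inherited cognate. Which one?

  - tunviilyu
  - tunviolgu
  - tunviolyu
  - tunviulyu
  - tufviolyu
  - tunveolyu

Kusimu: *tunvehalgu
  tunvehalgu → tunvealgu   [h-loss]
  tunvealgu (rule 2 does not apply)
  tunvealgu → tunveolgu   [vowel merger]
  tunveolgu → tunveolyu   [unconditioned shift]
  tunveolyu → tunviolyu   [vowel merger]
  giving Kusimu tunviolyu.
Only 'tunviolyu' matches the regular Kusimu development of *tunvehalgu.

tunviolyu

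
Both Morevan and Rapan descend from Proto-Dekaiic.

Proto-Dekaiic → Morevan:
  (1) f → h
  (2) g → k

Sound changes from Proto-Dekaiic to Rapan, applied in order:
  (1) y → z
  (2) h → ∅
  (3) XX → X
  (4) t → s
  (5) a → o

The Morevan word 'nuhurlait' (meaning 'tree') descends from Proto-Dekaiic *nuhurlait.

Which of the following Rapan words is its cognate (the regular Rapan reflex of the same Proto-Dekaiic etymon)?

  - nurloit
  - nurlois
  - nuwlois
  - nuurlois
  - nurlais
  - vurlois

nurlois

Rapan: *nuhurlait > nuurlait > nurlait > nurlais > nurlois  (by h-loss, degemination, unconditioned shift, vowel merger)
Only 'nurlois' matches the regular Rapan development of *nuhurlait.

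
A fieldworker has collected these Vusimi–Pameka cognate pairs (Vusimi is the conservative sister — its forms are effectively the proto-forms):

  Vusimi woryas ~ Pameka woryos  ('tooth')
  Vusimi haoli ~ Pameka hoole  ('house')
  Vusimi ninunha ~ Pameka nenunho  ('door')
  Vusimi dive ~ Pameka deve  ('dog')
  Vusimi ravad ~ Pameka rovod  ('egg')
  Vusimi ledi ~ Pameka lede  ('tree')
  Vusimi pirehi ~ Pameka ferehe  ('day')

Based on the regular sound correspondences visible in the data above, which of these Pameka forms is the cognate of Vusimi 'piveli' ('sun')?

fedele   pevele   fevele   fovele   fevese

pirehi ~ ferehe — Vusimi p corresponds to Pameka f word-initially before a front vowel.
dive ~ deve — Vusimi i corresponds to Pameka e after a consonant, before a labial obstruent.
haoli ~ hoole, ledi ~ lede — Vusimi i corresponds to Pameka e word-finally.
Applying these to Vusimi 'piveli':
  piveli → fiveli   (p→f word-initially before a front vowel)
  fiveli → feveli   (i→e after a consonant, before a labial obstruent)
  feveli → fevele   (i→e word-finally)
So the Pameka cognate is 'fevele'.

fevele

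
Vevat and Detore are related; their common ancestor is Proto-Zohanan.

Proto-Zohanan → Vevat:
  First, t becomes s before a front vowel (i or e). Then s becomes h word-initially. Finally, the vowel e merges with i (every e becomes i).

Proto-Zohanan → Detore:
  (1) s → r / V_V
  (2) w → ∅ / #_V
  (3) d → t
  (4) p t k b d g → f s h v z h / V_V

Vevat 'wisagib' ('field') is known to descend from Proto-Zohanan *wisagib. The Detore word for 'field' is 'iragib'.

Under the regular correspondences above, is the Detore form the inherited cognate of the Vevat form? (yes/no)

no

Derive the expected Detore reflex of *wisagib:
Detore: start from *wisagib.
  rule 1 (rhotacism): wisagib → wiragib
  rule 2 (glide loss): wiragib → iragib
  rule 3: no change — iragib
  rule 4 (intervocalic lenition): iragib → irahib
  ⇒ Detore irahib
The regular Detore reflex would be 'irahib', but the attested form is 'iragib'. The correspondence is irregular, so they are not cognates (the Detore form has a different source).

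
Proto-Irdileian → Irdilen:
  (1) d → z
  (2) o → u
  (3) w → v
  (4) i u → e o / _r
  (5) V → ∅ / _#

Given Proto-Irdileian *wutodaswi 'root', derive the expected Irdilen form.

Irdilen: start from *wutodaswi.
  rule 1 (unconditioned shift): wutodaswi → wutozaswi
  rule 2 (vowel merger): wutozaswi → wutuzaswi
  rule 3 (unconditioned shift): wutuzaswi → vutuzasvi
  rule 4: no change — vutuzasvi
  rule 5 (apocope): vutuzasvi → vutuzasv
  ⇒ Irdilen vutuzasv

vutuzasv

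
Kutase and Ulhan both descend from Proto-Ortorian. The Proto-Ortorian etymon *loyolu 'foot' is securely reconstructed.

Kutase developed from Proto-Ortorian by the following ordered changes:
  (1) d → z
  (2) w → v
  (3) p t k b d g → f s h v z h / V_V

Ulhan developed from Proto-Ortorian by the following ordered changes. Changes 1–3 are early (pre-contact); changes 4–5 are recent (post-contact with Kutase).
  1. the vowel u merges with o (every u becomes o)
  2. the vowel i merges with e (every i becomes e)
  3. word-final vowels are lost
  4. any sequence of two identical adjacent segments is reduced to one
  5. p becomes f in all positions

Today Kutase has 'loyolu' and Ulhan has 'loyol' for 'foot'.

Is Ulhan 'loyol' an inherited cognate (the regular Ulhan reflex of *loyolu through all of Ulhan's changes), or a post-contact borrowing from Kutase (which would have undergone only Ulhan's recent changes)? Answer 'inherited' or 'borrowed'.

If inherited, *loyolu would pass through all of Ulhan's changes:
Ulhan: *loyolu
  loyolu → loyolo   [vowel merger]
  loyolo (rule 2 does not apply)
  loyolo → loyol   [apocope]
  loyol (rule 4 does not apply)
  loyol (rule 5 does not apply)
  giving Ulhan loyol.
If borrowed from Kutase 'loyolu' after the early changes, it would undergo only the recent ones:
  rule 4 (degemination): no change (loyolu)
  rule 5 (unconditioned shift): no change (loyolu)
  ⇒ as a loan: loyolu
Ulhan 'loyol' matches the inherited outcome exactly, so it is an inherited cognate, not a loan.

inherited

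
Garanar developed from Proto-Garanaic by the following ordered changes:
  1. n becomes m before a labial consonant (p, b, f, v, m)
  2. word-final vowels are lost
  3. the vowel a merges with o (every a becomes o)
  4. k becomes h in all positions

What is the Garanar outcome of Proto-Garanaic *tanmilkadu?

tommilhod

Garanar: start from *tanmilkadu.
  rule 1 (nasal place assimilation): tanmilkadu → tammilkadu
  rule 2 (apocope): tammilkadu → tammilkad
  rule 3 (vowel merger): tammilkad → tommilkod
  rule 4 (unconditioned shift): tommilkod → tommilhod
  ⇒ Garanar tommilhod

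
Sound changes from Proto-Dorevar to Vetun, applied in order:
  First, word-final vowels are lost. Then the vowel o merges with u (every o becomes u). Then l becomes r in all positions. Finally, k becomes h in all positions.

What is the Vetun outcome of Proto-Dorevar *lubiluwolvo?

rubiruwurv

Vetun: *lubiluwolvo > lubiluwolv > lubiluwulv > rubiruwurv  (by apocope, vowel merger, unconditioned shift)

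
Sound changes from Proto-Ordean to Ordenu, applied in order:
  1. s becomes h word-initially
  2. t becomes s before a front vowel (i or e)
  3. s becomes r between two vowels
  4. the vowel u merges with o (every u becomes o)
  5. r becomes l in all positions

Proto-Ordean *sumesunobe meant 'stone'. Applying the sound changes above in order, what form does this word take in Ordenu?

homelonobe

Ordenu: *sumesunobe
  sumesunobe → humesunobe   [debuccalisation]
  humesunobe (rule 2 does not apply)
  humesunobe → humerunobe   [rhotacism]
  humerunobe → homeronobe   [vowel merger]
  homeronobe → homelonobe   [unconditioned shift]
  giving Ordenu homelonobe.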